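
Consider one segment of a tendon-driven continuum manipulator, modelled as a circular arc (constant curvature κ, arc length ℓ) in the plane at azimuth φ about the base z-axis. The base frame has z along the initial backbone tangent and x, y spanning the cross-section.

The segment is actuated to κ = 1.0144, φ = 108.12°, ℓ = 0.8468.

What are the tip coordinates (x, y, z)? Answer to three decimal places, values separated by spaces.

-0.106 0.325 0.746

θ = κ·ℓ = 1.0144 × 0.8468 = 0.85899 rad
ρ = (1 − cos θ)/κ = (1 − 0.65320)/1.0144 = 0.34188
z = sin θ / κ = 0.75719/1.0144 = 0.74644
x = ρ cos φ = 0.34188 × cos(108.12°) = -0.10633
y = ρ sin φ = 0.34188 × sin(108.12°) = 0.32492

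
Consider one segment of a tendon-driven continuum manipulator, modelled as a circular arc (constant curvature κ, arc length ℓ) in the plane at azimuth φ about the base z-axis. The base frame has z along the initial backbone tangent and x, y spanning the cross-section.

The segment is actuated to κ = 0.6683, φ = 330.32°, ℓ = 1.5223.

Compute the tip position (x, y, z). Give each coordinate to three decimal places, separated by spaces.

0.617 -0.351 1.273

θ = κ·ℓ = 0.6683 × 1.5223 = 1.01735 rad
ρ = (1 − cos θ)/κ = (1 − 0.52562)/0.6683 = 0.70983
z = sin θ / κ = 0.85072/0.6683 = 1.27296
x = ρ cos φ = 0.70983 × cos(330.32°) = 0.61670
y = ρ sin φ = 0.70983 × sin(330.32°) = -0.35148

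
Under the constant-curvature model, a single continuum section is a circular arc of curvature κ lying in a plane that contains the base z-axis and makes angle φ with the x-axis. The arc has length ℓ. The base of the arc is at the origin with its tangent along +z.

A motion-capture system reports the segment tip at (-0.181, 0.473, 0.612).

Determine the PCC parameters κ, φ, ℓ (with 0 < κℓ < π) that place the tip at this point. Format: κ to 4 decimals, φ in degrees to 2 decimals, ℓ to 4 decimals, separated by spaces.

1.6051 110.94 0.8614

ρ = √(x²+y²) = √(-0.181² + 0.473²) = 0.50645
φ = atan2(y, x) mod 360° = atan2(0.473, -0.181) = 110.9400°
|p|² = ρ² + z² = 0.50645² + 0.612² = 0.63103
κ = 2ρ / |p|² = 2×0.50645 / 0.63103 = 1.60514
θ = 2·atan2(ρ, z) = 2·atan2(0.50645, 0.612) = 1.38261 rad
ℓ = θ/κ = 1.38261/1.60514 = 0.86136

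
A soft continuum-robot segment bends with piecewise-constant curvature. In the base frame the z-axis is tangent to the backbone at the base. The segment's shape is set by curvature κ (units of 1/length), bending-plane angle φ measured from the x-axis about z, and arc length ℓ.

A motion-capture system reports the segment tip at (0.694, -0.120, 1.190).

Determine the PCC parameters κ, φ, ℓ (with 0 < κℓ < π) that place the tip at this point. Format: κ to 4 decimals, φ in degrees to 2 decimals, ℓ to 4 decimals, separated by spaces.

0.7367 350.19 1.4509

ρ = √(x²+y²) = √(0.694² + -0.120²) = 0.70430
φ = atan2(y, x) mod 360° = atan2(-0.120, 0.694) = 350.1899°
|p|² = ρ² + z² = 0.70430² + 1.190² = 1.91214
κ = 2ρ / |p|² = 2×0.70430 / 1.91214 = 0.73666
θ = 2·atan2(ρ, z) = 2·atan2(0.70430, 1.190) = 1.06881 rad
ℓ = θ/κ = 1.06881/0.73666 = 1.45088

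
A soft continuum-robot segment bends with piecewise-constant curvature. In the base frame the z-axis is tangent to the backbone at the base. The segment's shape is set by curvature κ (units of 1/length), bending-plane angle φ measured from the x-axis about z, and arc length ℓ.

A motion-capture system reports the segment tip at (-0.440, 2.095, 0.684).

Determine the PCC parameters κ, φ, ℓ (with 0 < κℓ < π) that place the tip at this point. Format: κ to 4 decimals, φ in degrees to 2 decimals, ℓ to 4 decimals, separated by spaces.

ρ = √(x²+y²) = √(-0.440² + 2.095²) = 2.14071
φ = atan2(y, x) mod 360° = atan2(2.095, -0.440) = 101.8611°
|p|² = ρ² + z² = 2.14071² + 0.684² = 5.05048
κ = 2ρ / |p|² = 2×2.14071 / 5.05048 = 0.84772
θ = 2·atan2(ρ, z) = 2·atan2(2.14071, 0.684) = 2.52306 rad
ℓ = θ/κ = 2.52306/0.84772 = 2.97627

0.8477 101.86 2.9763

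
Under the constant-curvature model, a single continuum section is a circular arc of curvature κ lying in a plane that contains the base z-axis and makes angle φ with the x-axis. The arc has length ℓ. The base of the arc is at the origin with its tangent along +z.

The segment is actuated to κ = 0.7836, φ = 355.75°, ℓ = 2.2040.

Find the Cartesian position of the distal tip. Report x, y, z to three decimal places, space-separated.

θ = κ·ℓ = 0.7836 × 2.2040 = 1.72705 rad
ρ = (1 − cos θ)/κ = (1 − -0.15562)/0.7836 = 1.47476
z = sin θ / κ = 0.98782/0.7836 = 1.26061
x = ρ cos φ = 1.47476 × cos(355.75°) = 1.47071
y = ρ sin φ = 1.47476 × sin(355.75°) = -0.10929

1.471 -0.109 1.261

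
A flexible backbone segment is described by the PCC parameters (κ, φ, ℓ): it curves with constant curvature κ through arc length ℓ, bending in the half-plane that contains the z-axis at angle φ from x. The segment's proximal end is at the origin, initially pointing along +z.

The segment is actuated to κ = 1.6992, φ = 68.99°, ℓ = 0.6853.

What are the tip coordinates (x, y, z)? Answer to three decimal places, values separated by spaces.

0.128 0.332 0.541

θ = κ·ℓ = 1.6992 × 0.6853 = 1.16446 rad
ρ = (1 − cos θ)/κ = (1 − 0.39525)/1.6992 = 0.35591
z = sin θ / κ = 0.91858/1.6992 = 0.54059
x = ρ cos φ = 0.35591 × cos(68.99°) = 0.12760
y = ρ sin φ = 0.35591 × sin(68.99°) = 0.33224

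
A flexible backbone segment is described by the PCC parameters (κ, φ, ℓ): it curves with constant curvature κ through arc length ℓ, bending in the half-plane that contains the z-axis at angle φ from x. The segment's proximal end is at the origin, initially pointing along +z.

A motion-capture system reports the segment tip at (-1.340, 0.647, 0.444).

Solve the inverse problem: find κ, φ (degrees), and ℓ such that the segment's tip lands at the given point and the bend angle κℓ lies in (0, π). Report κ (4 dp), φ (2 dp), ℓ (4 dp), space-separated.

1.2342 154.23 2.0756

ρ = √(x²+y²) = √(-1.340² + 0.647²) = 1.48802
φ = atan2(y, x) mod 360° = atan2(0.647, -1.340) = 154.2271°
|p|² = ρ² + z² = 1.48802² + 0.444² = 2.41134
κ = 2ρ / |p|² = 2×1.48802 / 2.41134 = 1.23418
θ = 2·atan2(ρ, z) = 2·atan2(1.48802, 0.444) = 2.56165 rad
ℓ = θ/κ = 2.56165/1.23418 = 2.07558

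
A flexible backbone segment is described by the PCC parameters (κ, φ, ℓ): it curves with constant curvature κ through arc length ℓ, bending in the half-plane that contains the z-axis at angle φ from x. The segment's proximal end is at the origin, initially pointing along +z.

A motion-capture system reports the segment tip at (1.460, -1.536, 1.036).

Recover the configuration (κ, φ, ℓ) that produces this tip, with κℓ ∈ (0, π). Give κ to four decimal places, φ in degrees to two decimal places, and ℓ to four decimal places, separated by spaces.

ρ = √(x²+y²) = √(1.460² + -1.536²) = 2.11917
φ = atan2(y, x) mod 360° = atan2(-1.536, 1.460) = 313.5469°
|p|² = ρ² + z² = 2.11917² + 1.036² = 5.56419
κ = 2ρ / |p|² = 2×2.11917 / 5.56419 = 0.76172
θ = 2·atan2(ρ, z) = 2·atan2(2.11917, 1.036) = 2.23218 rad
ℓ = θ/κ = 2.23218/0.76172 = 2.93046

0.7617 313.55 2.9305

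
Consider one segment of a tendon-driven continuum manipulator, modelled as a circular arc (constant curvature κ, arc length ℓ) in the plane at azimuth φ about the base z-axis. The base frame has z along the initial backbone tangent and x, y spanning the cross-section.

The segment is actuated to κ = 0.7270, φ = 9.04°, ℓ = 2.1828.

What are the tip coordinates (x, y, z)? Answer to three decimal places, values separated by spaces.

1.380 0.220 1.375

θ = κ·ℓ = 0.7270 × 2.1828 = 1.58690 rad
ρ = (1 − cos θ)/κ = (1 − -0.01610)/0.7270 = 1.39766
z = sin θ / κ = 0.99987/0.7270 = 1.37534
x = ρ cos φ = 1.39766 × cos(9.04°) = 1.38030
y = ρ sin φ = 1.39766 × sin(9.04°) = 0.21961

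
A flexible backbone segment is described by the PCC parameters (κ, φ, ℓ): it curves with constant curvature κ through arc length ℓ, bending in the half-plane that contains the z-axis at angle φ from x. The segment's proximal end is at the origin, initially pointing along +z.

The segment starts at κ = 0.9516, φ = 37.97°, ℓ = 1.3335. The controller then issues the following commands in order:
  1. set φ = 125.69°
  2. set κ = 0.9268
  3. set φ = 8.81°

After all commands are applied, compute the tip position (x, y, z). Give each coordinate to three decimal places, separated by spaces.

initial: κ=0.9516, φ=37.97°, ℓ=1.3335
cmd 1: set φ=125.69° → (κ,φ,ℓ)=(0.9516,125.69°,1.3335) → tip=(-0.4308,0.5998,1.0034)
cmd 2: set κ=0.9268 → (κ,φ,ℓ)=(0.9268,125.69°,1.3335) → tip=(-0.4226,0.5883,1.0190)
cmd 3: set φ=8.81° → (κ,φ,ℓ)=(0.9268,8.81°,1.3335) → tip=(0.7158,0.1109,1.0190)

0.716 0.111 1.019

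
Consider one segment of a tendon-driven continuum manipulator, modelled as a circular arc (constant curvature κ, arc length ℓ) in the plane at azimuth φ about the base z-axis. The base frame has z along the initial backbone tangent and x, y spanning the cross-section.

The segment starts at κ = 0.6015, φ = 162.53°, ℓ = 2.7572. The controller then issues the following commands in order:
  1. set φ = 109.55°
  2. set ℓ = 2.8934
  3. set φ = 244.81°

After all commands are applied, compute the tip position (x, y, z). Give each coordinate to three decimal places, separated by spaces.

initial: κ=0.6015, φ=162.53°, ℓ=2.7572
cmd 1: set φ=109.55° → (κ,φ,ℓ)=(0.6015,109.55°,2.7572) → tip=(-0.6050,1.7038,1.6561)
cmd 2: set ℓ=2.8934 → (κ,φ,ℓ)=(0.6015,109.55°,2.8934) → tip=(-0.6502,1.8311,1.6387)
cmd 3: set φ=244.81° → (κ,φ,ℓ)=(0.6015,244.81°,2.8934) → tip=(-0.8270,-1.7583,1.6387)

-0.827 -1.758 1.639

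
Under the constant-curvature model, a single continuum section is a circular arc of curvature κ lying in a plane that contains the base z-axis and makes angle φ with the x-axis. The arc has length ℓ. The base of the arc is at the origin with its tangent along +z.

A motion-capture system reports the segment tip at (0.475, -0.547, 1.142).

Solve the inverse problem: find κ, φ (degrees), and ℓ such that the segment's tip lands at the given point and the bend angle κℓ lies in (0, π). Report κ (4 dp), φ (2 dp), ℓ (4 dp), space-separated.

ρ = √(x²+y²) = √(0.475² + -0.547²) = 0.72445
φ = atan2(y, x) mod 360° = atan2(-0.547, 0.475) = 310.9702°
|p|² = ρ² + z² = 0.72445² + 1.142² = 1.82900
κ = 2ρ / |p|² = 2×0.72445 / 1.82900 = 0.79219
θ = 2·atan2(ρ, z) = 2·atan2(0.72445, 1.142) = 1.13062 rad
ℓ = θ/κ = 1.13062/0.79219 = 1.42722

0.7922 310.97 1.4272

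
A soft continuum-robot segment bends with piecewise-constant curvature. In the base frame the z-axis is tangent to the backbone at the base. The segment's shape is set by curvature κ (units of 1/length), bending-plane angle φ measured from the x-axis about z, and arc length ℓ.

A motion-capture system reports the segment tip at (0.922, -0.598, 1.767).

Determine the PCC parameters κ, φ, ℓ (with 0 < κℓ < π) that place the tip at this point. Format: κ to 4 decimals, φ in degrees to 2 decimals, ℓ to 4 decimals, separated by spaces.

0.5076 327.03 2.1922

ρ = √(x²+y²) = √(0.922² + -0.598²) = 1.09895
φ = atan2(y, x) mod 360° = atan2(-0.598, 0.922) = 327.0330°
|p|² = ρ² + z² = 1.09895² + 1.767² = 4.32998
κ = 2ρ / |p|² = 2×1.09895 / 4.32998 = 0.50760
θ = 2·atan2(ρ, z) = 2·atan2(1.09895, 1.767) = 1.11278 rad
ℓ = θ/κ = 1.11278/0.50760 = 2.19223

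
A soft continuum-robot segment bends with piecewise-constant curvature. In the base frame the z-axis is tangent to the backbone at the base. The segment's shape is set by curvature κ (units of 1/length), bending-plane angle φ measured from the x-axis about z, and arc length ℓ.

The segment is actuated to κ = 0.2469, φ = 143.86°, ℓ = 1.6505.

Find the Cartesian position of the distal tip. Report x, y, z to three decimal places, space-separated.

θ = κ·ℓ = 0.2469 × 1.6505 = 0.40751 rad
ρ = (1 − cos θ)/κ = (1 − 0.91811)/0.2469 = 0.33167
z = sin θ / κ = 0.39632/0.2469 = 1.60520
x = ρ cos φ = 0.33167 × cos(143.86°) = -0.26785
y = ρ sin φ = 0.33167 × sin(143.86°) = 0.19560

-0.268 0.196 1.605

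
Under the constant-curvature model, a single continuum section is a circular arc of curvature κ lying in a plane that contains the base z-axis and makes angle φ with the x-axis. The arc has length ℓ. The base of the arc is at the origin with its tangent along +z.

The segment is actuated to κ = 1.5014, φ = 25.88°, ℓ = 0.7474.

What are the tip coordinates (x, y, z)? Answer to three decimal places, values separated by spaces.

0.339 0.165 0.600

θ = κ·ℓ = 1.5014 × 0.7474 = 1.12215 rad
ρ = (1 − cos θ)/κ = (1 − 0.43375)/1.5014 = 0.37715
z = sin θ / κ = 0.90103/1.5014 = 0.60013
x = ρ cos φ = 0.37715 × cos(25.88°) = 0.33932
y = ρ sin φ = 0.37715 × sin(25.88°) = 0.16462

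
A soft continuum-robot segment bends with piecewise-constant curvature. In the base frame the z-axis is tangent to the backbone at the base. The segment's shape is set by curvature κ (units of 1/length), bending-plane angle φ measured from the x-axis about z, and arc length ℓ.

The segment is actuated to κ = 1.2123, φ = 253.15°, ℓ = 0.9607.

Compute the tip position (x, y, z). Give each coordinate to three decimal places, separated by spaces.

-0.145 -0.478 0.758

θ = κ·ℓ = 1.2123 × 0.9607 = 1.16466 rad
ρ = (1 − cos θ)/κ = (1 − 0.39507)/1.2123 = 0.49900
z = sin θ / κ = 0.91865/1.2123 = 0.75778
x = ρ cos φ = 0.49900 × cos(253.15°) = -0.14464
y = ρ sin φ = 0.49900 × sin(253.15°) = -0.47757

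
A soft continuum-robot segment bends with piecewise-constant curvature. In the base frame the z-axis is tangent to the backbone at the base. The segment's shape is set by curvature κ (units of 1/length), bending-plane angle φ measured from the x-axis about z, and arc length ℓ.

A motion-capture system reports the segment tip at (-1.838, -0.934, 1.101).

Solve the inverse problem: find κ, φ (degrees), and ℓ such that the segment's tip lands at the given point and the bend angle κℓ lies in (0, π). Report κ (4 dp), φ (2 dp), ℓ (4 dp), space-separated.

ρ = √(x²+y²) = √(-1.838² + -0.934²) = 2.06170
φ = atan2(y, x) mod 360° = atan2(-0.934, -1.838) = 206.9379°
|p|² = ρ² + z² = 2.06170² + 1.101² = 5.46280
κ = 2ρ / |p|² = 2×2.06170 / 5.46280 = 0.75481
θ = 2·atan2(ρ, z) = 2·atan2(2.06170, 1.101) = 2.16060 rad
ℓ = θ/κ = 2.16060/0.75481 = 2.86243

0.7548 206.94 2.8624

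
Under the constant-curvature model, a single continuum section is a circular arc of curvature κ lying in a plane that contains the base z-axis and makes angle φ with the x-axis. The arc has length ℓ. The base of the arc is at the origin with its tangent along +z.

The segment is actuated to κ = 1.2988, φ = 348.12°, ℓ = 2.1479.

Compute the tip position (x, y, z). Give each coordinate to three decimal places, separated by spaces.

1.461 -0.307 0.265

θ = κ·ℓ = 1.2988 × 2.1479 = 2.78969 rad
ρ = (1 − cos θ)/κ = (1 − -0.93872)/1.2988 = 1.49270
z = sin θ / κ = 0.34468/1.2988 = 0.26539
x = ρ cos φ = 1.49270 × cos(348.12°) = 1.46073
y = ρ sin φ = 1.49270 × sin(348.12°) = -0.30729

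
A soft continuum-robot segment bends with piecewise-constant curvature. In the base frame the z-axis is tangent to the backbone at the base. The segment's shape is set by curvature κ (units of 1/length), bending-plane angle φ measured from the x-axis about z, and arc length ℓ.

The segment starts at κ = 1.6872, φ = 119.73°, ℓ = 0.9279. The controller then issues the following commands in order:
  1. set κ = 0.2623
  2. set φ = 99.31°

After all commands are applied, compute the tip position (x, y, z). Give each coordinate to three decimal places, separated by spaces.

initial: κ=1.6872, φ=119.73°, ℓ=0.9279
cmd 1: set κ=0.2623 → (κ,φ,ℓ)=(0.2623,119.73°,0.9279) → tip=(-0.0557,0.0976,0.9188)
cmd 2: set φ=99.31° → (κ,φ,ℓ)=(0.2623,99.31°,0.9279) → tip=(-0.0182,0.1109,0.9188)

-0.018 0.111 0.919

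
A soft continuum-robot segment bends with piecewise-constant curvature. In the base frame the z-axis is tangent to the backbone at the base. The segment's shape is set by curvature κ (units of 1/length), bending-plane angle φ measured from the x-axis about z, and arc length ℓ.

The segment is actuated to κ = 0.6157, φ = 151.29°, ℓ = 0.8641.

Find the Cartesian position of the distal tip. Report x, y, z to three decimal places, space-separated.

θ = κ·ℓ = 0.6157 × 0.8641 = 0.53203 rad
ρ = (1 − cos θ)/κ = (1 − 0.86178)/0.6157 = 0.22449
z = sin θ / κ = 0.50728/0.6157 = 0.82391
x = ρ cos φ = 0.22449 × cos(151.29°) = -0.19689
y = ρ sin φ = 0.22449 × sin(151.29°) = 0.10784

-0.197 0.108 0.824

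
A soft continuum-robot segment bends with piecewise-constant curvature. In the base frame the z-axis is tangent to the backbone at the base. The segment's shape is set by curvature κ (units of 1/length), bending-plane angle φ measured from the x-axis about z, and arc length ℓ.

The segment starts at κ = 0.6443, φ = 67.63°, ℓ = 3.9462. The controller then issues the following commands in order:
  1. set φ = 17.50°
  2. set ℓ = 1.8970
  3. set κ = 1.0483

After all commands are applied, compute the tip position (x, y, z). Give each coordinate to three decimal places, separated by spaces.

initial: κ=0.6443, φ=67.63°, ℓ=3.9462
cmd 1: set φ=17.50° → (κ,φ,ℓ)=(0.6443,17.50°,3.9462) → tip=(2.7027,0.8522,0.8752)
cmd 2: set ℓ=1.8970 → (κ,φ,ℓ)=(0.6443,17.50°,1.8970) → tip=(0.9747,0.3073,1.4587)
cmd 3: set κ=1.0483 → (κ,φ,ℓ)=(1.0483,17.50°,1.8970) → tip=(1.2789,0.4032,0.8719)

1.279 0.403 0.872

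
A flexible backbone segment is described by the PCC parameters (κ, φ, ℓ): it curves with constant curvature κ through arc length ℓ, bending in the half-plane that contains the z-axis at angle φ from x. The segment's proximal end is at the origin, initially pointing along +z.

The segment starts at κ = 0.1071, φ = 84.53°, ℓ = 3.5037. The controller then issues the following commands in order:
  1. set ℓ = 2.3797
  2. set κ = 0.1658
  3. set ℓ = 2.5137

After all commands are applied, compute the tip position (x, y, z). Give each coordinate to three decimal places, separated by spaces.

0.049 0.514 2.442

initial: κ=0.1071, φ=84.53°, ℓ=3.5037
cmd 1: set ℓ=2.3797 → (κ,φ,ℓ)=(0.1071,84.53°,2.3797) → tip=(0.0288,0.3002,2.3540)
cmd 2: set κ=0.1658 → (κ,φ,ℓ)=(0.1658,84.53°,2.3797) → tip=(0.0442,0.4613,2.3184)
cmd 3: set ℓ=2.5137 → (κ,φ,ℓ)=(0.1658,84.53°,2.5137) → tip=(0.0492,0.5139,2.4416)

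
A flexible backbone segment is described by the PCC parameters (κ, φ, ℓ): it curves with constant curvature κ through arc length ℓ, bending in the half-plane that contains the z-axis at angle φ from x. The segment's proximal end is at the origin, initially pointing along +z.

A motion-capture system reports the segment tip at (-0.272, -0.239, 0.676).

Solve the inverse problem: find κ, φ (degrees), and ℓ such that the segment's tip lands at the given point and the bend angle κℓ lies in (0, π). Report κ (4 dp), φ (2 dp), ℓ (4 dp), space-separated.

ρ = √(x²+y²) = √(-0.272² + -0.239²) = 0.36208
φ = atan2(y, x) mod 360° = atan2(-0.239, -0.272) = 221.3050°
|p|² = ρ² + z² = 0.36208² + 0.676² = 0.58808
κ = 2ρ / |p|² = 2×0.36208 / 0.58808 = 1.23141
θ = 2·atan2(ρ, z) = 2·atan2(0.36208, 0.676) = 0.98348 rad
ℓ = θ/κ = 0.98348/1.23141 = 0.79866

1.2314 221.31 0.7987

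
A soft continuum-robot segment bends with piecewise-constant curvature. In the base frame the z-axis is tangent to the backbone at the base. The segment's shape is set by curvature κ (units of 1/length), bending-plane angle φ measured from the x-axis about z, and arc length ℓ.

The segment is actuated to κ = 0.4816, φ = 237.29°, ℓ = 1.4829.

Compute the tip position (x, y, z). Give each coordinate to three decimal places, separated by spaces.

-0.274 -0.427 1.360

θ = κ·ℓ = 0.4816 × 1.4829 = 0.71416 rad
ρ = (1 − cos θ)/κ = (1 − 0.75564)/0.4816 = 0.50739
z = sin θ / κ = 0.65499/0.4816 = 1.36002
x = ρ cos φ = 0.50739 × cos(237.29°) = -0.27419
y = ρ sin φ = 0.50739 × sin(237.29°) = -0.42693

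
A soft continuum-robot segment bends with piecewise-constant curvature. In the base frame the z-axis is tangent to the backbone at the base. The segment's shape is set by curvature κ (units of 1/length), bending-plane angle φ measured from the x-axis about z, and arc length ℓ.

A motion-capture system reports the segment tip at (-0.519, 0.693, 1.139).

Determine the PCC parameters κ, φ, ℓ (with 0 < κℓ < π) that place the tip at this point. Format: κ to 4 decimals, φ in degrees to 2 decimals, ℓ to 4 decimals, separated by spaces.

ρ = √(x²+y²) = √(-0.519² + 0.693²) = 0.86580
φ = atan2(y, x) mod 360° = atan2(0.693, -0.519) = 126.8302°
|p|² = ρ² + z² = 0.86580² + 1.139² = 2.04693
κ = 2ρ / |p|² = 2×0.86580 / 2.04693 = 0.84595
θ = 2·atan2(ρ, z) = 2·atan2(0.86580, 1.139) = 1.29992 rad
ℓ = θ/κ = 1.29992/0.84595 = 1.53664

0.8459 126.83 1.5366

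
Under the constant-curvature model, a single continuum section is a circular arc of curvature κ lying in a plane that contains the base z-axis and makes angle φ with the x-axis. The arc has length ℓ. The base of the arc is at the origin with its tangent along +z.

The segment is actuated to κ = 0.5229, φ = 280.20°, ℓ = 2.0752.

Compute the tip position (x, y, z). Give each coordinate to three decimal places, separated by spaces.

θ = κ·ℓ = 0.5229 × 2.0752 = 1.08512 rad
ρ = (1 − cos θ)/κ = (1 − 0.46680)/0.5229 = 1.01969
z = sin θ / κ = 0.88436/0.5229 = 1.69126
x = ρ cos φ = 1.01969 × cos(280.20°) = 0.18057
y = ρ sin φ = 1.01969 × sin(280.20°) = -1.00357

0.181 -1.004 1.691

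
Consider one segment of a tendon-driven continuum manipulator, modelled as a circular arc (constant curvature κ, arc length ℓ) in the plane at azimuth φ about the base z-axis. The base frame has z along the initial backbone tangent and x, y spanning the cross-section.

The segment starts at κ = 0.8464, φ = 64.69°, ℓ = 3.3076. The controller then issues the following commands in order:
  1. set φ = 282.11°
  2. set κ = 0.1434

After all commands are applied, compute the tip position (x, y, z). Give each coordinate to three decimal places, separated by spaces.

initial: κ=0.8464, φ=64.69°, ℓ=3.3076
cmd 1: set φ=282.11° → (κ,φ,ℓ)=(0.8464,282.11°,3.3076) → tip=(0.4814,-2.2434,0.3963)
cmd 2: set κ=0.1434 → (κ,φ,ℓ)=(0.1434,282.11°,3.3076) → tip=(0.1615,-0.7527,3.1850)

0.161 -0.753 3.185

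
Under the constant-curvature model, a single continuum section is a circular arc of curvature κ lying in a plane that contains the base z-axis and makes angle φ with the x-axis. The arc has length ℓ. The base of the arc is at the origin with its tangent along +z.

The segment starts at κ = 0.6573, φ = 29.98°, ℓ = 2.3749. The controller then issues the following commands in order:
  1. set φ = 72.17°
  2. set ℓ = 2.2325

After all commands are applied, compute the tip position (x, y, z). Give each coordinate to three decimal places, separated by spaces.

0.418 1.299 1.513

initial: κ=0.6573, φ=29.98°, ℓ=2.3749
cmd 1: set φ=72.17° → (κ,φ,ℓ)=(0.6573,72.17°,2.3749) → tip=(0.4613,1.4341,1.5213)
cmd 2: set ℓ=2.2325 → (κ,φ,ℓ)=(0.6573,72.17°,2.2325) → tip=(0.4178,1.2989,1.5133)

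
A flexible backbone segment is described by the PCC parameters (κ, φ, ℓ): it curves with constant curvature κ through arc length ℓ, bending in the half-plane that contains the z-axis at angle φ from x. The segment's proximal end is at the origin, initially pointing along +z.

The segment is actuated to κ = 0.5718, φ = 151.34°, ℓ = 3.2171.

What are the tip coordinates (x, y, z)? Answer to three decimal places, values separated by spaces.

θ = κ·ℓ = 0.5718 × 3.2171 = 1.83954 rad
ρ = (1 − cos θ)/κ = (1 − -0.26552)/0.5718 = 2.21322
z = sin θ / κ = 0.96411/0.5718 = 1.68609
x = ρ cos φ = 2.21322 × cos(151.34°) = -1.94206
y = ρ sin φ = 2.21322 × sin(151.34°) = 1.06148

-1.942 1.061 1.686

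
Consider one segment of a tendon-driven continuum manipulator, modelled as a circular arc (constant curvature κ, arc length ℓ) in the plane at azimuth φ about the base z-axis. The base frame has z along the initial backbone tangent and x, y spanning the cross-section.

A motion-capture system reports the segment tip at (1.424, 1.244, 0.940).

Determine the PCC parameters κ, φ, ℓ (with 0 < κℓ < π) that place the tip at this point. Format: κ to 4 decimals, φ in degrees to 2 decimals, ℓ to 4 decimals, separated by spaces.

ρ = √(x²+y²) = √(1.424² + 1.244²) = 1.89085
φ = atan2(y, x) mod 360° = atan2(1.244, 1.424) = 41.1403°
|p|² = ρ² + z² = 1.89085² + 0.940² = 4.45891
κ = 2ρ / |p|² = 2×1.89085 / 4.45891 = 0.84812
θ = 2·atan2(ρ, z) = 2·atan2(1.89085, 0.940) = 2.21889 rad
ℓ = θ/κ = 2.21889/0.84812 = 2.61624

0.8481 41.14 2.6162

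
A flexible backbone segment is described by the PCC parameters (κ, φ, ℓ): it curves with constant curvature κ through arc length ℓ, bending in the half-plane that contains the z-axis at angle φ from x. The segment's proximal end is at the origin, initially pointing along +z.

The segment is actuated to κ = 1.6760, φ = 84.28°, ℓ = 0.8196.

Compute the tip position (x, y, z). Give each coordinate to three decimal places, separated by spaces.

0.048 0.477 0.585

θ = κ·ℓ = 1.6760 × 0.8196 = 1.37365 rad
ρ = (1 − cos θ)/κ = (1 − 0.19587)/1.6760 = 0.47979
z = sin θ / κ = 0.98063/1.6760 = 0.58510
x = ρ cos φ = 0.47979 × cos(84.28°) = 0.04782
y = ρ sin φ = 0.47979 × sin(84.28°) = 0.47740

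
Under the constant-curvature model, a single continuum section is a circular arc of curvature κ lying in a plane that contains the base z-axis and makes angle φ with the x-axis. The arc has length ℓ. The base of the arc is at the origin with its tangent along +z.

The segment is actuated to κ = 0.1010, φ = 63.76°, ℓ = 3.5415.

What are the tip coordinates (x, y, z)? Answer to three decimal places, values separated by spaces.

θ = κ·ℓ = 0.1010 × 3.5415 = 0.35769 rad
ρ = (1 − cos θ)/κ = (1 − 0.93671)/0.1010 = 0.62666
z = sin θ / κ = 0.35011/0.1010 = 3.46646
x = ρ cos φ = 0.62666 × cos(63.76°) = 0.27707
y = ρ sin φ = 0.62666 × sin(63.76°) = 0.56208

0.277 0.562 3.466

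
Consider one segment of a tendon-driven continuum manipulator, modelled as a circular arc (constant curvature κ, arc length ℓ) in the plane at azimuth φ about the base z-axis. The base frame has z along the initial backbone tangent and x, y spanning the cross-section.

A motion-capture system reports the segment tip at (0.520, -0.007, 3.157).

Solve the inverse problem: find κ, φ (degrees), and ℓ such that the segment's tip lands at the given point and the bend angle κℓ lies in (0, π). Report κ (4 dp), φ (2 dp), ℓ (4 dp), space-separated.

0.1016 359.23 3.2138

ρ = √(x²+y²) = √(0.520² + -0.007²) = 0.52005
φ = atan2(y, x) mod 360° = atan2(-0.007, 0.520) = 359.2288°
|p|² = ρ² + z² = 0.52005² + 3.157² = 10.23710
κ = 2ρ / |p|² = 2×0.52005 / 10.23710 = 0.10160
θ = 2·atan2(ρ, z) = 2·atan2(0.52005, 3.157) = 0.32652 rad
ℓ = θ/κ = 0.32652/0.10160 = 3.21380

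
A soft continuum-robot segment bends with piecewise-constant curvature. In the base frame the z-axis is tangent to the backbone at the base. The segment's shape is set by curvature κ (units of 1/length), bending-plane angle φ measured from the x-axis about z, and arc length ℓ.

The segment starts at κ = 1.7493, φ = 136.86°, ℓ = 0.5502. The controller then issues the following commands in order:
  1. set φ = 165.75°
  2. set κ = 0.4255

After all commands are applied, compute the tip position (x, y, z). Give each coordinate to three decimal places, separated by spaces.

initial: κ=1.7493, φ=136.86°, ℓ=0.5502
cmd 1: set φ=165.75° → (κ,φ,ℓ)=(1.7493,165.75°,0.5502) → tip=(-0.2374,0.0603,0.4691)
cmd 2: set κ=0.4255 → (κ,φ,ℓ)=(0.4255,165.75°,0.5502) → tip=(-0.0621,0.0158,0.5452)

-0.062 0.016 0.545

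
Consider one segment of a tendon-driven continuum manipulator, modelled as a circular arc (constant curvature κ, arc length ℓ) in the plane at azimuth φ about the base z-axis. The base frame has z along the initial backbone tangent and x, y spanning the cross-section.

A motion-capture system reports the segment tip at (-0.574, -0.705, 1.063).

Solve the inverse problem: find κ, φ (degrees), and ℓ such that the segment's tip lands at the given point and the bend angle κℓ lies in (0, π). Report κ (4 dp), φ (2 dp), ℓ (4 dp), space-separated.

0.9293 230.85 1.5226

ρ = √(x²+y²) = √(-0.574² + -0.705²) = 0.90912
φ = atan2(y, x) mod 360° = atan2(-0.705, -0.574) = 230.8481°
|p|² = ρ² + z² = 0.90912² + 1.063² = 1.95647
κ = 2ρ / |p|² = 2×0.90912 / 1.95647 = 0.92935
θ = 2·atan2(ρ, z) = 2·atan2(0.90912, 1.063) = 1.41506 rad
ℓ = θ/κ = 1.41506/0.92935 = 1.52263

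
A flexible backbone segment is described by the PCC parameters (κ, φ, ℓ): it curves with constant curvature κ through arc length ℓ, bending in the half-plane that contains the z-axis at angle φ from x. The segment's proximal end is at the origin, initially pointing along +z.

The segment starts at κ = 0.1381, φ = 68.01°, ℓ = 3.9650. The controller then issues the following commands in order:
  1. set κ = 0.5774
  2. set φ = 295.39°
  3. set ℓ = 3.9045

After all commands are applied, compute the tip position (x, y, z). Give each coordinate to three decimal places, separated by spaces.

initial: κ=0.1381, φ=68.01°, ℓ=3.9650
cmd 1: set κ=0.5774 → (κ,φ,ℓ)=(0.5774,68.01°,3.9650) → tip=(1.0754,2.6631,1.3037)
cmd 2: set φ=295.39° → (κ,φ,ℓ)=(0.5774,295.39°,3.9650) → tip=(1.2315,-2.5946,1.3037)
cmd 3: set ℓ=3.9045 → (κ,φ,ℓ)=(0.5774,295.39°,3.9045) → tip=(1.2117,-2.5529,1.3427)

1.212 -2.553 1.343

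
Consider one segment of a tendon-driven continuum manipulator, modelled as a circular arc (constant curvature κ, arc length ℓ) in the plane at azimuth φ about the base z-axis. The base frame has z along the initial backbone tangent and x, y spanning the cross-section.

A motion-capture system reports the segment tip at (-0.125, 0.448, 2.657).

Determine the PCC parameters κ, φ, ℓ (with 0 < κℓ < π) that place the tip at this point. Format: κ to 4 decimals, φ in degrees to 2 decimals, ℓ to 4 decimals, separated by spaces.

ρ = √(x²+y²) = √(-0.125² + 0.448²) = 0.46511
φ = atan2(y, x) mod 360° = atan2(0.448, -0.125) = 105.5901°
|p|² = ρ² + z² = 0.46511² + 2.657² = 7.27598
κ = 2ρ / |p|² = 2×0.46511 / 7.27598 = 0.12785
θ = 2·atan2(ρ, z) = 2·atan2(0.46511, 2.657) = 0.34659 rad
ℓ = θ/κ = 0.34659/0.12785 = 2.71095

0.1278 105.59 2.7110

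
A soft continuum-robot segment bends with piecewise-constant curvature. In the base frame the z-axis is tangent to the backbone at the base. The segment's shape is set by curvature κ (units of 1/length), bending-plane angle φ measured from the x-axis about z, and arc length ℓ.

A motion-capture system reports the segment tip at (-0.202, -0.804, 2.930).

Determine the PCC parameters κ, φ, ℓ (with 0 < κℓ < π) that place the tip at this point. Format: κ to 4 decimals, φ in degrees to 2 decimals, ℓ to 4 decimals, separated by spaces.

ρ = √(x²+y²) = √(-0.202² + -0.804²) = 0.82899
φ = atan2(y, x) mod 360° = atan2(-0.804, -0.202) = 255.8967°
|p|² = ρ² + z² = 0.82899² + 2.930² = 9.27212
κ = 2ρ / |p|² = 2×0.82899 / 9.27212 = 0.17881
θ = 2·atan2(ρ, z) = 2·atan2(0.82899, 2.930) = 0.55145 rad
ℓ = θ/κ = 0.55145/0.17881 = 3.08394

0.1788 255.90 3.0839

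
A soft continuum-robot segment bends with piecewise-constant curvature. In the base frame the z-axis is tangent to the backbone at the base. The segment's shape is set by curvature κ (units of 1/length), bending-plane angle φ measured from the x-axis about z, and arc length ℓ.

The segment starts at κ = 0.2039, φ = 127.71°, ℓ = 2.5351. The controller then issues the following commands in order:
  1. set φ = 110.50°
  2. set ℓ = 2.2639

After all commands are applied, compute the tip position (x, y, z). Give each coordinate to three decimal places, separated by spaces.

initial: κ=0.2039, φ=127.71°, ℓ=2.5351
cmd 1: set φ=110.50° → (κ,φ,ℓ)=(0.2039,110.50°,2.5351) → tip=(-0.2244,0.6002,2.4237)
cmd 2: set ℓ=2.2639 → (κ,φ,ℓ)=(0.2039,110.50°,2.2639) → tip=(-0.1798,0.4808,2.1844)

-0.180 0.481 2.184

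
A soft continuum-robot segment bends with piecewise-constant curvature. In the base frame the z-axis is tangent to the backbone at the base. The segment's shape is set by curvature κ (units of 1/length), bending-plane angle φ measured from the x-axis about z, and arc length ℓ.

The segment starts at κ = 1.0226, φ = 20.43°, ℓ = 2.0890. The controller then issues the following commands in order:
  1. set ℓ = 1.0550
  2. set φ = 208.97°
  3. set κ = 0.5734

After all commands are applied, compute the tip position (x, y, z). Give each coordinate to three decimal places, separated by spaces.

initial: κ=1.0226, φ=20.43°, ℓ=2.0890
cmd 1: set ℓ=1.0550 → (κ,φ,ℓ)=(1.0226,20.43°,1.0550) → tip=(0.4835,0.1801,0.8619)
cmd 2: set φ=208.97° → (κ,φ,ℓ)=(1.0226,208.97°,1.0550) → tip=(-0.4514,-0.2499,0.8619)
cmd 3: set κ=0.5734 → (κ,φ,ℓ)=(0.5734,208.97°,1.0550) → tip=(-0.2708,-0.1499,0.9918)

-0.271 -0.150 0.992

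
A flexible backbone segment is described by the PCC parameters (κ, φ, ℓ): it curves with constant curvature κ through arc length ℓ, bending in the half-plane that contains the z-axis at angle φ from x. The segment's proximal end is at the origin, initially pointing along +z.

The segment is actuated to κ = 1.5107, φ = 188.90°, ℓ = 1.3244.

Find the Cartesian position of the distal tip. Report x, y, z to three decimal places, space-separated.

θ = κ·ℓ = 1.5107 × 1.3244 = 2.00077 rad
ρ = (1 − cos θ)/κ = (1 − -0.41685)/1.5107 = 0.93788
z = sin θ / κ = 0.90898/1.5107 = 0.60169
x = ρ cos φ = 0.93788 × cos(188.90°) = -0.92658
y = ρ sin φ = 0.93788 × sin(188.90°) = -0.14510

-0.927 -0.145 0.602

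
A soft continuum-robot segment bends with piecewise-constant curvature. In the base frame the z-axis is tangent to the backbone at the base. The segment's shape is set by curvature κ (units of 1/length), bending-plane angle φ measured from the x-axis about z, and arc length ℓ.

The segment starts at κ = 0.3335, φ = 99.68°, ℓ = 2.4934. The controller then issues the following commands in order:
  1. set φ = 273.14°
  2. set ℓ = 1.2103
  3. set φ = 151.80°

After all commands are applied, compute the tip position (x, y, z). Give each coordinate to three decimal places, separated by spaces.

initial: κ=0.3335, φ=99.68°, ℓ=2.4934
cmd 1: set φ=273.14° → (κ,φ,ℓ)=(0.3335,273.14°,2.4934) → tip=(0.0536,-0.9768,2.2158)
cmd 2: set ℓ=1.2103 → (κ,φ,ℓ)=(0.3335,273.14°,1.2103) → tip=(0.0132,-0.2406,1.1777)
cmd 3: set φ=151.80° → (κ,φ,ℓ)=(0.3335,151.80°,1.2103) → tip=(-0.2124,0.1139,1.1777)

-0.212 0.114 1.178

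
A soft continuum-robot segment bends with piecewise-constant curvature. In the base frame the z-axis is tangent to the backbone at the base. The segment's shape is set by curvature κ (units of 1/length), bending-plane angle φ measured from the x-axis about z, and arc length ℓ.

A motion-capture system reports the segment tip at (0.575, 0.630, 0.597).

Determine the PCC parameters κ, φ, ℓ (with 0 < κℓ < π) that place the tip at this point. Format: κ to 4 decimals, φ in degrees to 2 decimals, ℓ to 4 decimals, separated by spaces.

1.5738 47.61 1.2201

ρ = √(x²+y²) = √(0.575² + 0.630²) = 0.85295
φ = atan2(y, x) mod 360° = atan2(0.630, 0.575) = 47.6133°
|p|² = ρ² + z² = 0.85295² + 0.597² = 1.08393
κ = 2ρ / |p|² = 2×0.85295 / 1.08393 = 1.57381
θ = 2·atan2(ρ, z) = 2·atan2(0.85295, 0.597) = 1.92024 rad
ℓ = θ/κ = 1.92024/1.57381 = 1.22013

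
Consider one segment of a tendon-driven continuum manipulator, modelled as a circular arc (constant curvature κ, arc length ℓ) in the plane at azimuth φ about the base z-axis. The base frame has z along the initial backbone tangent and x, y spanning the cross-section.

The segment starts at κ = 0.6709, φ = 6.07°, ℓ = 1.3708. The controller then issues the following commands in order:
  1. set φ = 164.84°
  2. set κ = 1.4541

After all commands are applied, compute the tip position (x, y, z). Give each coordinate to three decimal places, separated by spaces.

initial: κ=0.6709, φ=6.07°, ℓ=1.3708
cmd 1: set φ=164.84° → (κ,φ,ℓ)=(0.6709,164.84°,1.3708) → tip=(-0.5667,0.1535,1.1856)
cmd 2: set κ=1.4541 → (κ,φ,ℓ)=(1.4541,164.84°,1.3708) → tip=(-0.9359,0.2536,0.6272)

-0.936 0.254 0.627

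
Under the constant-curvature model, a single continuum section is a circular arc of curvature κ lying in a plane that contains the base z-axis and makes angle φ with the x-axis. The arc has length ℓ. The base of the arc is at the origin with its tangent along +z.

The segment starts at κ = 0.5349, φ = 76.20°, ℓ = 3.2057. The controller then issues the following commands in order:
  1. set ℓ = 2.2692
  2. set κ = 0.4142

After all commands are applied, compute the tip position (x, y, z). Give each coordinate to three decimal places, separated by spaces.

initial: κ=0.5349, φ=76.20°, ℓ=3.2057
cmd 1: set ℓ=2.2692 → (κ,φ,ℓ)=(0.5349,76.20°,2.2692) → tip=(0.2901,1.1811,1.7516)
cmd 2: set κ=0.4142 → (κ,φ,ℓ)=(0.4142,76.20°,2.2692) → tip=(0.2362,0.9616,1.9495)

0.236 0.962 1.950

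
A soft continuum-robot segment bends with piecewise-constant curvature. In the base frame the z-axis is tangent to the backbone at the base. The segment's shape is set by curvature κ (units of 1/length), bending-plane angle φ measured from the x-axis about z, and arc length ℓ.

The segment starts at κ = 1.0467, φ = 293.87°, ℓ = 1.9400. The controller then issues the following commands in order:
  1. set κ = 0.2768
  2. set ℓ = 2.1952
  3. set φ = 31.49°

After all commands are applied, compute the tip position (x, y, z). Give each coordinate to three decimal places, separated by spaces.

initial: κ=1.0467, φ=293.87°, ℓ=1.9400
cmd 1: set κ=0.2768 → (κ,φ,ℓ)=(0.2768,293.87°,1.9400) → tip=(0.2058,-0.4650,1.8481)
cmd 2: set ℓ=2.1952 → (κ,φ,ℓ)=(0.2768,293.87°,2.1952) → tip=(0.2617,-0.5914,2.0626)
cmd 3: set φ=31.49° → (κ,φ,ℓ)=(0.2768,31.49°,2.1952) → tip=(0.5514,0.3378,2.0626)

0.551 0.338 2.063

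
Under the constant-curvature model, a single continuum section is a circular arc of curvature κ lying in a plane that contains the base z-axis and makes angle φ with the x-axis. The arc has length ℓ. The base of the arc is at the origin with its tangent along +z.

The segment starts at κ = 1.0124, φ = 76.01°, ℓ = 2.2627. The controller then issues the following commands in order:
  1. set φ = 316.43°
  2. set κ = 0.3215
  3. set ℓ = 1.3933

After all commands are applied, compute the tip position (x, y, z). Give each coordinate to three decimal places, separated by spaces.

initial: κ=1.0124, φ=76.01°, ℓ=2.2627
cmd 1: set φ=316.43° → (κ,φ,ℓ)=(1.0124,316.43°,2.2627) → tip=(1.1875,-1.1297,0.7426)
cmd 2: set κ=0.3215 → (κ,φ,ℓ)=(0.3215,316.43°,2.2627) → tip=(0.5705,-0.5427,2.0683)
cmd 3: set ℓ=1.3933 → (κ,φ,ℓ)=(0.3215,316.43°,1.3933) → tip=(0.2223,-0.2115,1.3472)

0.222 -0.212 1.347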